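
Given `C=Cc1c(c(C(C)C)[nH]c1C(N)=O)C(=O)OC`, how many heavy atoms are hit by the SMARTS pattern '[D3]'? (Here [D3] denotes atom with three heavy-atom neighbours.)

7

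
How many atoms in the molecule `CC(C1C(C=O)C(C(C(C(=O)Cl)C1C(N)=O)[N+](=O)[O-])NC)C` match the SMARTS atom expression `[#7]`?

3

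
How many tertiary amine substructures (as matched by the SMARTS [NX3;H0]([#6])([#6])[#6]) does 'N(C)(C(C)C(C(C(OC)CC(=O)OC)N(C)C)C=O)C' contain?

2

[NX3;H0]([#6])([#6])[#6] is the SMARTS for a tertiary amine: a trivalent nitrogen with no H, bonded to three carbons.
The molecule carries 2 separate instances of a dimethylamino group (-N(CH3)2) meeting every constraint; each maps to a distinct set of atoms, giving 2 matches.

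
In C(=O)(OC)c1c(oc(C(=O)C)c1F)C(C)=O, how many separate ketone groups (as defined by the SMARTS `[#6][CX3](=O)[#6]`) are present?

[#6][CX3](=O)[#6] is the SMARTS for a ketone: a carbonyl carbon (no H) flanked by two carbons.
The molecule carries 2 separate instances of an acetyl/ketone group (-C(=O)CH3) meeting every constraint; each maps to a distinct set of atoms, giving 2 matches.

2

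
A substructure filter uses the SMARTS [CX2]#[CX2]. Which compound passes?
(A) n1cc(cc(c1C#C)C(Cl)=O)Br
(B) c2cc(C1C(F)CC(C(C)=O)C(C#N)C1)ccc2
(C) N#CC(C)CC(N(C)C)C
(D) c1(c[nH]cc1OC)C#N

[CX2]#[CX2] describes a carbon-carbon triple bond (an alkyne).
(A) contains an ethynyl group (-C#CH), which satisfies every atom and bond constraint.
(B) has a nitrile (-C#N) but the triple bond is C#N, not C#C.
(C) has a nitrile (-C#N) but the triple bond is C#N, not C#C.
(D) has a nitrile (-C#N) but the triple bond is C#N, not C#C.
So the answer is (A).

A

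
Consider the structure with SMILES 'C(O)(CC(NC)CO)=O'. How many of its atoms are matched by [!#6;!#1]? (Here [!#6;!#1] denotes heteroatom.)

4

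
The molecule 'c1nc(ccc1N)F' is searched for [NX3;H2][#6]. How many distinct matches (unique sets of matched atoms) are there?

1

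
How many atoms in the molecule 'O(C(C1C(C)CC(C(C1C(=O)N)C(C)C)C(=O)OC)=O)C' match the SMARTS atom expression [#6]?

15

The query [#6] means: #6 matches any atom with atomic number 6 (carbon, aromatic or aliphatic).
Check the 21 heavy atoms by environment: 15× C → match; 5× O → no; 1× N → no.
That gives 15 matching atoms.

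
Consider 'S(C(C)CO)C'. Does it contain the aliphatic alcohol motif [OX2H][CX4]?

The pattern [OX2H][CX4] describes a hydroxyl oxygen bound to an sp3 (X4) carbon — an aliphatic alcohol.
The molecule carries a hydroxyl group (-OH), whose atoms satisfy every constraint of the query, so the pattern matches.

Yes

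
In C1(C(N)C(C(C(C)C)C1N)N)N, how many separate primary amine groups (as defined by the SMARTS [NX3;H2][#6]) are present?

4

[NX3;H2][#6] is the SMARTS for a primary amine: a trivalent nitrogen with two H attached to carbon.
The molecule carries 4 separate instances of a primary amino group (-NH2) meeting every constraint; each maps to a distinct set of atoms, giving 4 matches.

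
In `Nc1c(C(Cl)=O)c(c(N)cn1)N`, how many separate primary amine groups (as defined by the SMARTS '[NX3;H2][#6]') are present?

3

[NX3;H2][#6] is the SMARTS for a primary amine: a trivalent nitrogen with two H attached to carbon.
The molecule carries 3 separate instances of a primary amino group (-NH2) meeting every constraint; each maps to a distinct set of atoms, giving 3 matches.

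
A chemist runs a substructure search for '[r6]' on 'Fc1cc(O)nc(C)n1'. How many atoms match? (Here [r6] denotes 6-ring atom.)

6

The query [r6] means: r6 matches atoms in a six-membered ring.
Check the 9 heavy atoms by environment: 2× n (aromatic, in 6-ring) → match; 4× c (aromatic, in 6-ring) → match; 1× O (acyclic) → no; 1× F (acyclic) → no; 1× C (acyclic) → no.
Summing the matching environments: 2 + 4 = 6 matching atoms.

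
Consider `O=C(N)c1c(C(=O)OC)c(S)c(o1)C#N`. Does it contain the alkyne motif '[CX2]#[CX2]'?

No

The pattern [CX2]#[CX2] describes a carbon-carbon triple bond — an alkyne.
The closest candidate here is a nitrile (-C#N), but the triple bond is C#N, not C#C. No other fragment satisfies the full query, so there is no match.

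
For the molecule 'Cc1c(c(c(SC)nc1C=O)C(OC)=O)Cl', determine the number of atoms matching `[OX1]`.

2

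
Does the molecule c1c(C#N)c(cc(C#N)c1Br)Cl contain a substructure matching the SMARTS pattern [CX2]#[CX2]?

No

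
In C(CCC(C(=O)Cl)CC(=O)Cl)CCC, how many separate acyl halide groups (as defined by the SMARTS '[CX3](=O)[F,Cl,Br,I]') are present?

[CX3](=O)[F,Cl,Br,I] is the SMARTS for an acyl halide: a carbonyl carbon bonded to a halogen.
The molecule carries 2 separate instances of an acyl chloride (-C(=O)Cl) meeting every constraint; each maps to a distinct set of atoms, giving 2 matches.

2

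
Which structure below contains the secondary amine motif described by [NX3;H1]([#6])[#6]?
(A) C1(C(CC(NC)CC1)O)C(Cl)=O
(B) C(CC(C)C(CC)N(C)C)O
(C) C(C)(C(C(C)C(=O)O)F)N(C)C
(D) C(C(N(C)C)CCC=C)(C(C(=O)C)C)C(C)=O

A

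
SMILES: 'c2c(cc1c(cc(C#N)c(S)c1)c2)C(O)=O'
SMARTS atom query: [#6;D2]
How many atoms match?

6

The query [#6;D2] means: any carbon bonded to exactly two heavy atoms.
Check the 16 heavy atoms by environment: 5× c (aromatic, D3) → no; 5× c (aromatic, D2) → match; 1× S (D1) → no; 1× C (D2) → match; 1× N (D1) → no; 1× C (D3) → no; 2× O (D1) → no.
Summing the matching environments: 5 + 1 = 6 matching atoms.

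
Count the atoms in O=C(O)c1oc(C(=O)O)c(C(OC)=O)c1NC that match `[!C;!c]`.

8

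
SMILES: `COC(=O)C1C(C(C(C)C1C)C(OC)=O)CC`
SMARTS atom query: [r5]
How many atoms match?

The query [r5] means: r5 matches atoms in a five-membered ring.
Check the 17 heavy atoms by environment: 5× C (in 5-ring) → match; 8× C (acyclic) → no; 4× O (acyclic) → no.
That gives 5 matching atoms.

5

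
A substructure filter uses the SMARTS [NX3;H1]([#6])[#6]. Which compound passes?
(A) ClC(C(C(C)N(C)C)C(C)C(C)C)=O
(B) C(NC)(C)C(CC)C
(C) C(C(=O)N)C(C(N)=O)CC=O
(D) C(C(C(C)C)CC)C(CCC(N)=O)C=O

B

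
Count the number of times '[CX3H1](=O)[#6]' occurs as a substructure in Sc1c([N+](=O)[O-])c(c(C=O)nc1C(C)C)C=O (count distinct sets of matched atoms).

2

[CX3H1](=O)[#6] is the SMARTS for an aldehyde: an sp2 carbon with one H, double-bonded to O and single-bonded to carbon.
The molecule carries 2 separate instances of an aldehyde (-CHO) meeting every constraint; each maps to a distinct set of atoms, giving 2 matches.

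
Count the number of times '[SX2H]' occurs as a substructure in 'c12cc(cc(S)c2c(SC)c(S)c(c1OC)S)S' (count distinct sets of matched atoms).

[SX2H] is the SMARTS for a thiol: an aliphatic sulfur with two connections, one being H.
The molecule carries 4 separate instances of a thiol (-SH) meeting every constraint; each maps to a distinct set of atoms, giving 4 matches.

4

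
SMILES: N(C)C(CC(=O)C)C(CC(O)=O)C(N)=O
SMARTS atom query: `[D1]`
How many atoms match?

The query [D1] means: atom with exactly one heavy-atom neighbour (degree 1).
Check the 15 heavy atoms by environment: 2× C (D2) → no; 5× C (D3) → no; 4× O (D1) → match; 1× N (D1) → match; 1× N (D2) → no; 2× C (D1) → match.
Summing the matching environments: 4 + 1 + 2 = 7 matching atoms.

7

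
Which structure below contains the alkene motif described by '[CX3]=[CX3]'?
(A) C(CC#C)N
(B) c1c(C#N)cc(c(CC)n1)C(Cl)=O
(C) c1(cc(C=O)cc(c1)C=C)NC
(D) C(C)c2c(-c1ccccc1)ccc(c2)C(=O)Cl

[CX3]=[CX3] describes a non-aromatic C=C double bond between two sp2 carbons (an alkene).
(A) has an ethynyl group (-C#CH) but the C-C bond is a triple bond, not a double bond.
(B) has an ethyl group (-CH2CH3) but its C-C bond is a single bond between CX4 carbons, not CX3=CX3.
(C) contains a vinyl group (-CH=CH2), which satisfies every atom and bond constraint.
(D) has an ethyl group (-CH2CH3) but its C-C bond is a single bond between CX4 carbons, not CX3=CX3.
So the answer is (C).

C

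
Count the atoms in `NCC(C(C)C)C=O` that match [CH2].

1

Check the 8 heavy atoms by environment: 2× C (H3) → no; 3× C (H1) → no; 1× C (H2) → match; 1× O (H0) → no; 1× N (H2) → no.
That gives 1 matching atom.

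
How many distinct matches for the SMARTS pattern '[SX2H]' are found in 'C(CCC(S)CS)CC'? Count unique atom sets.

[SX2H] is the SMARTS for a thiol: an aliphatic sulfur with two connections, one being H.
The molecule carries 2 separate instances of a thiol (-SH) meeting every constraint; each maps to a distinct set of atoms, giving 2 matches.

2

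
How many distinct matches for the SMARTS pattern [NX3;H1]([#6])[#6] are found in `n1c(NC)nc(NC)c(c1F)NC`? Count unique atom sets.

3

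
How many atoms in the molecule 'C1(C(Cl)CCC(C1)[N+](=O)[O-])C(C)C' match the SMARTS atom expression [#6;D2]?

Check the 13 heavy atoms by environment: 4× C (D3) → no; 3× C (D2) → match; 2× C (D1) → no; 1× Cl (D1) → no; 1× N (charge +1, D3) → no; 1× O (charge -1, D1) → no; 1× O (D1) → no.
That gives 3 matching atoms.

3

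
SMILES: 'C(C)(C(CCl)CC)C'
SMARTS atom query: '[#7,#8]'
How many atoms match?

0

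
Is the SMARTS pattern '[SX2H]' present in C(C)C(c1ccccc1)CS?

Yes

The pattern [SX2H] describes an aliphatic sulfur with two connections, one being H — a thiol.
The molecule carries a thiol (-SH), whose atoms satisfy every constraint of the query, so the pattern matches.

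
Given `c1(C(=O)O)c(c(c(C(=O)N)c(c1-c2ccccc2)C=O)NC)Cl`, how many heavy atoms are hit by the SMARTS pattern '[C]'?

The query [C] means: uppercase C matches aliphatic (non-aromatic) carbon only.
Check the 23 heavy atoms by environment: 12× c (aromatic) → no; 4× C → match; 4× O → no; 2× N → no; 1× Cl → no.
That gives 4 matching atoms.

4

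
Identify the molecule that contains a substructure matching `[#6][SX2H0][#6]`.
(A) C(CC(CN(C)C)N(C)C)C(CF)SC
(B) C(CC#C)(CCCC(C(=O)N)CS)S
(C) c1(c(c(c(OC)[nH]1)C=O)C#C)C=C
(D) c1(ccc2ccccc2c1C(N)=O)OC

A

[#6][SX2H0][#6] describes an aliphatic sulfur bridging two carbons with no H on the sulfur (a thioether).
(A) contains a methylthio ether (-SCH3), which satisfies every atom and bond constraint.
(B) has a thiol (-SH) but the sulfur has H1, not H0 bridging two carbons.
(C) has a methoxy ether (-OCH3) but the bridging atom is O, not S.
(D) has a methoxy ether (-OCH3) but the bridging atom is O, not S.
So the answer is (A).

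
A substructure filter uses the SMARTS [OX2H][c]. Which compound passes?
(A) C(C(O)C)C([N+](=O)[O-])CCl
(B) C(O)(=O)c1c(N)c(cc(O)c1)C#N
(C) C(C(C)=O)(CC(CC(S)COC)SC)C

B

[OX2H][c] describes a hydroxyl oxygen attached to an aromatic carbon (a phenol).
(A) has a hydroxyl group (-OH) but the -OH is on an aliphatic carbon, not an aromatic c.
(B) contains a hydroxyl group (-OH), which satisfies every atom and bond constraint.
(C) has a methoxy ether (-OCH3) but the oxygen has H0, not H1.
So the answer is (B).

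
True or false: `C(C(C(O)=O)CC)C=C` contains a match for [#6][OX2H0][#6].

False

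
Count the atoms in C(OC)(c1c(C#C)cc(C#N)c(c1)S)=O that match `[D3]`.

The query [D3] means: atom with exactly three heavy-atom neighbours.
Check the 15 heavy atoms by environment: 2× c (aromatic, D2) → no; 4× c (aromatic, D3) → match; 2× C (D2) → no; 2× C (D1) → no; 1× C (D3) → match; 1× O (D1) → no; 1× O (D2) → no; 1× S (D1) → no; 1× N (D1) → no.
Summing the matching environments: 4 + 1 = 5 matching atoms.

5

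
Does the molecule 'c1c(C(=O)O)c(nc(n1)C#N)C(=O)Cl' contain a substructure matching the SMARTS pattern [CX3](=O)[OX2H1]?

The pattern [CX3](=O)[OX2H1] describes an sp2 carbon double-bonded to O and single-bonded to an -OH oxygen — a carboxylic acid.
The molecule carries a carboxylic acid group (-C(=O)OH), whose atoms satisfy every constraint of the query, so the pattern matches.

Yes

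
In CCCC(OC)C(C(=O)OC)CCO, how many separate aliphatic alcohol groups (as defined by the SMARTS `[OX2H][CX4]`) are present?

1

[OX2H][CX4] is the SMARTS for an aliphatic alcohol: a hydroxyl oxygen bound to an sp3 (X4) carbon.
Exactly one fragment in the molecule meets all constraints, giving 1 match.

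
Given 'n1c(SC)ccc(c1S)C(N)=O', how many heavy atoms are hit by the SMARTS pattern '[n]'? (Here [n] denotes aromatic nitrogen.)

Check the 12 heavy atoms by environment: 1× n (aromatic) → match; 5× c (aromatic) → no; 2× C → no; 1× O → no; 1× N → no; 2× S → no.
That gives 1 matching atom.

1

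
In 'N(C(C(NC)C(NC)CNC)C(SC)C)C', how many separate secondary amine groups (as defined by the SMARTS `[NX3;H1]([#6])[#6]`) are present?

[NX3;H1]([#6])[#6] is the SMARTS for a secondary amine: a trivalent nitrogen with one H, bonded to two carbons.
The molecule carries 4 separate instances of an N-methylamino group (-NHCH3) meeting every constraint; each maps to a distinct set of atoms, giving 4 matches.

4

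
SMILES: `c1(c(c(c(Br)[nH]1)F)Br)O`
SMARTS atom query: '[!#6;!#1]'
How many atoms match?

5

Check the 9 heavy atoms by environment: 1× n (aromatic) → match; 4× c (aromatic) → no; 1× F → match; 2× Br → match; 1× O → match.
Summing the matching environments: 1 + 1 + 2 + 1 = 5 matching atoms.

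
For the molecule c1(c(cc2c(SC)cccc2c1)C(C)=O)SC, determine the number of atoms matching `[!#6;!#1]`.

3

The query [!#6;!#1] means: not carbon and not hydrogen — any heteroatom.
Check the 17 heavy atoms by environment: 10× c (aromatic) → no; 2× S → match; 4× C → no; 1× O → match.
Summing the matching environments: 2 + 1 = 3 matching atoms.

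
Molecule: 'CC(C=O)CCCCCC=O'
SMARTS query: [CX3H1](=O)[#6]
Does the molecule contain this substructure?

Yes

The pattern [CX3H1](=O)[#6] describes an sp2 carbon with one H, double-bonded to O and single-bonded to carbon — an aldehyde.
The molecule carries an aldehyde (-CHO), whose atoms satisfy every constraint of the query, so the pattern matches.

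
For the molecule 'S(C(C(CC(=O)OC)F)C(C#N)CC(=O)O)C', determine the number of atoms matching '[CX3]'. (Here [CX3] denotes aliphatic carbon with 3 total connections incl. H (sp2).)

Check the 17 heavy atoms by environment: 7× C (X4) → no; 1× F (X1) → no; 2× C (X3) → match; 2× O (X1) → no; 2× O (X2) → no; 1× C (X2) → no; 1× N (X1) → no; 1× S (X2) → no.
That gives 2 matching atoms.

2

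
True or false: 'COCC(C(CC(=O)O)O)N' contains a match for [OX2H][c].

The pattern [OX2H][c] describes a hydroxyl oxygen attached to an aromatic carbon — a phenol.
The closest candidate here is a hydroxyl group (-OH), but the -OH is on an aliphatic carbon, not an aromatic c. No other fragment satisfies the full query, so there is no match.

False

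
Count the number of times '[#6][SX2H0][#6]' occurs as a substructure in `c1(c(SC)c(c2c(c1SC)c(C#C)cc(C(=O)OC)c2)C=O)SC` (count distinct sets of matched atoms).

3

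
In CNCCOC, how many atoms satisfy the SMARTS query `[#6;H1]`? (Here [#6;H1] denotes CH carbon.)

0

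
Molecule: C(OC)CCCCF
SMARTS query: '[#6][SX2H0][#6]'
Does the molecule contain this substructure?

The pattern [#6][SX2H0][#6] describes an aliphatic sulfur bridging two carbons with no H on the sulfur — a thioether.
The closest candidate here is a methoxy ether (-OCH3), but the bridging atom is O, not S. No other fragment satisfies the full query, so there is no match.

No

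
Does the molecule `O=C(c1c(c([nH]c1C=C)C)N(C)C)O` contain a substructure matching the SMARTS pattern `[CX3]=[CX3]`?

The pattern [CX3]=[CX3] describes a non-aromatic C=C double bond between two sp2 carbons — an alkene.
The molecule carries a vinyl group (-CH=CH2), whose atoms satisfy every constraint of the query, so the pattern matches.

Yes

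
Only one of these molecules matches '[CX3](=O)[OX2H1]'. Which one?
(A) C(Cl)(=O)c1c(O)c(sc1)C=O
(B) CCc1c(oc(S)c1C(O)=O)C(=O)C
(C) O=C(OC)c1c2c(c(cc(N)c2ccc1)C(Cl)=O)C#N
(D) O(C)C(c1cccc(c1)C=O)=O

[CX3](=O)[OX2H1] describes an sp2 carbon double-bonded to O and single-bonded to an -OH oxygen (a carboxylic acid).
(A) has an aldehyde (-CHO) but there is no singly-bonded oxygen on the carbonyl carbon.
(B) contains a carboxylic acid group (-C(=O)OH), which satisfies every atom and bond constraint.
(C) has a methyl-ester group (-C(=O)OCH3) but the singly-bonded O has no H (OX2H0, not OX2H1).
(D) has a methyl-ester group (-C(=O)OCH3) but the singly-bonded O has no H (OX2H0, not OX2H1).
So the answer is (B).

B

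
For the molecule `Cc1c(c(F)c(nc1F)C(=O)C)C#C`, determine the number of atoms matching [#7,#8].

The query [#7,#8] means: nitrogen or oxygen (comma = OR).
Check the 14 heavy atoms by environment: 1× n (aromatic) → match; 5× c (aromatic) → no; 5× C → no; 1× O → match; 2× F → no.
Summing the matching environments: 1 + 1 = 2 matching atoms.

2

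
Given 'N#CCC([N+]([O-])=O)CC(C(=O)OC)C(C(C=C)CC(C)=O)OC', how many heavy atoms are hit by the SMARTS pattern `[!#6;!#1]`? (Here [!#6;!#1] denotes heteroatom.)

The query [!#6;!#1] means: not carbon and not hydrogen — any heteroatom.
Check the 23 heavy atoms by environment: 15× C → no; 1× N (charge +1) → match; 1× O (charge -1) → match; 5× O → match; 1× N → match.
Summing the matching environments: 1 + 1 + 5 + 1 = 8 matching atoms.

8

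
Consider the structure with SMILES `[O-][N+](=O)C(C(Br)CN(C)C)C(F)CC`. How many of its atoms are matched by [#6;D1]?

The query [#6;D1] means: carbon bonded to exactly one heavy atom.
Check the 14 heavy atoms by environment: 2× C (D2) → no; 3× C (D3) → no; 1× N (D3) → no; 3× C (D1) → match; 1× F (D1) → no; 1× Br (D1) → no; 1× N (charge +1, D3) → no; 1× O (charge -1, D1) → no; 1× O (D1) → no.
That gives 3 matching atoms.

3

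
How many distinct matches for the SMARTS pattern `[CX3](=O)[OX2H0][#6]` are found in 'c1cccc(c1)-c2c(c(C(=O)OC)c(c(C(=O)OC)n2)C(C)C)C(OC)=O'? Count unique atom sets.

3

[CX3](=O)[OX2H0][#6] is the SMARTS for an ester: a carbonyl carbon bonded to an oxygen that is itself bonded to carbon (no H on that O).
The molecule carries 3 separate instances of a methyl-ester group (-C(=O)OCH3) meeting every constraint; each maps to a distinct set of atoms, giving 3 matches.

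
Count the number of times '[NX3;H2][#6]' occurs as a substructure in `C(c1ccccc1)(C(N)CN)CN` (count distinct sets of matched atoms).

3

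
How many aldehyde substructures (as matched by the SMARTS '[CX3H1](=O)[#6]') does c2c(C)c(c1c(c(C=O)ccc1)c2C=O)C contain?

2

[CX3H1](=O)[#6] is the SMARTS for an aldehyde: an sp2 carbon with one H, double-bonded to O and single-bonded to carbon.
The molecule carries 2 separate instances of an aldehyde (-CHO) meeting every constraint; each maps to a distinct set of atoms, giving 2 matches.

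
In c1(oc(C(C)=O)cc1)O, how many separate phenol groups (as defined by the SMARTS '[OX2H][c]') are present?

[OX2H][c] is the SMARTS for a phenol: a hydroxyl oxygen attached to an aromatic carbon.
Exactly one fragment in the molecule meets all constraints, giving 1 match.

1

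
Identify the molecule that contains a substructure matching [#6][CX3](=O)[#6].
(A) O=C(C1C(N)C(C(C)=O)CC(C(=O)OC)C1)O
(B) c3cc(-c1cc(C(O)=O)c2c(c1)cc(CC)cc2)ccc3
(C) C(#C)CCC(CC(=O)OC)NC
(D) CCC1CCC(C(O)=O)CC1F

A

[#6][CX3](=O)[#6] describes a carbonyl carbon (no H) flanked by two carbons (a ketone).
(A) contains an acetyl/ketone group (-C(=O)CH3), which satisfies every atom and bond constraint.
(B) has a carboxylic acid group (-C(=O)OH) but one neighbour of the carbonyl carbon is O, not C.
(C) has a methyl-ester group (-C(=O)OCH3) but one neighbour of the carbonyl carbon is O, not C.
(D) has a carboxylic acid group (-C(=O)OH) but one neighbour of the carbonyl carbon is O, not C.
So the answer is (A).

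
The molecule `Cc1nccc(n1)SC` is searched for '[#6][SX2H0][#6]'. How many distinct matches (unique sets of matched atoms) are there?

[#6][SX2H0][#6] is the SMARTS for a thioether: an aliphatic sulfur bridging two carbons with no H on the sulfur.
Exactly one fragment in the molecule meets all constraints, giving 1 match.

1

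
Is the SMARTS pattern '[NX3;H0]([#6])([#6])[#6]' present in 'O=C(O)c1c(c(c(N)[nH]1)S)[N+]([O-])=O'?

No

The pattern [NX3;H0]([#6])([#6])[#6] describes a trivalent nitrogen with no H, bonded to three carbons — a tertiary amine.
The closest candidate here is a primary amino group (-NH2), but the nitrogen has H2, not H0 with three carbons. No other fragment satisfies the full query, so there is no match.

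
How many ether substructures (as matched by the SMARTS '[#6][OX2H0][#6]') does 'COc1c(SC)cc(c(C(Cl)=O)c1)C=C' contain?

[#6][OX2H0][#6] is the SMARTS for an ether: an aliphatic oxygen bridging two carbons with no H on the oxygen.
Exactly one fragment in the molecule meets all constraints, giving 1 match.

1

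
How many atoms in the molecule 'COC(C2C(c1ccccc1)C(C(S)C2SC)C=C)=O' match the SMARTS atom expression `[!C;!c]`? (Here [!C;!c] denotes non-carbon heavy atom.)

The query [!C;!c] means: neither aliphatic nor aromatic carbon — same as [!#6].
Check the 20 heavy atoms by environment: 10× C → no; 2× S → match; 2× O → match; 6× c (aromatic) → no.
Summing the matching environments: 2 + 2 = 4 matching atoms.

4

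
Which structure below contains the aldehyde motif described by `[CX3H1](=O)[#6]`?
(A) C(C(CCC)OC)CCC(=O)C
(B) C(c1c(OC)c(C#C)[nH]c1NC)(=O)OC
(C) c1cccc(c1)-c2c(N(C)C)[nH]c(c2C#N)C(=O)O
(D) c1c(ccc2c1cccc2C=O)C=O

D

[CX3H1](=O)[#6] describes an sp2 carbon with one H, double-bonded to O and single-bonded to carbon (an aldehyde).
(A) has an acetyl/ketone group (-C(=O)CH3) but the carbonyl carbon has H0 (two carbon neighbours), not H1.
(B) has a methyl-ester group (-C(=O)OCH3) but the carbonyl carbon has H0, not H1.
(C) has a carboxylic acid group (-C(=O)OH) but the carbonyl carbon has H0 and is bonded to O, not H1.
(D) contains an aldehyde (-CHO), which satisfies every atom and bond constraint.
So the answer is (D).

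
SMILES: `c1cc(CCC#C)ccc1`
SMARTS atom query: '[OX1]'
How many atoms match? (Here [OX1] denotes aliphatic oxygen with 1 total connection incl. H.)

0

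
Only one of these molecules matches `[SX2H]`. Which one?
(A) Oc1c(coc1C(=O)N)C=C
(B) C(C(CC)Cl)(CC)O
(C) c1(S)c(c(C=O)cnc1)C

[SX2H] describes an aliphatic sulfur with two connections, one being H (a thiol).
(A) has a hydroxyl group (-OH) but it is an -OH, not an -SH.
(B) has a hydroxyl group (-OH) but it is an -OH, not an -SH.
(C) contains a thiol (-SH), which satisfies every atom and bond constraint.
So the answer is (C).

C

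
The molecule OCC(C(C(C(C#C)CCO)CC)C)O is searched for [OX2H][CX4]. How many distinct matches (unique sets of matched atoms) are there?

[OX2H][CX4] is the SMARTS for an aliphatic alcohol: a hydroxyl oxygen bound to an sp3 (X4) carbon.
The molecule carries 3 separate instances of a hydroxyl group (-OH) meeting every constraint; each maps to a distinct set of atoms, giving 3 matches.

3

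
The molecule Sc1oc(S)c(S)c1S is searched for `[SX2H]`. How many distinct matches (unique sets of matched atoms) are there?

4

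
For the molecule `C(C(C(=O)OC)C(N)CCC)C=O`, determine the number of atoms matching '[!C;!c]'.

4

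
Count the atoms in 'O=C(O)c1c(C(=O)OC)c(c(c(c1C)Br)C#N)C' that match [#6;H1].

0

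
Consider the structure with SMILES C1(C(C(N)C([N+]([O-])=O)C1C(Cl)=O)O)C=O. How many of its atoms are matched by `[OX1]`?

4

Check the 15 heavy atoms by environment: 5× C (X4) → no; 1× N (charge +1, X3) → no; 1× O (charge -1, X1) → match; 3× O (X1) → match; 1× O (X2) → no; 1× N (X3) → no; 2× C (X3) → no; 1× Cl (X1) → no.
Summing the matching environments: 1 + 3 = 4 matching atoms.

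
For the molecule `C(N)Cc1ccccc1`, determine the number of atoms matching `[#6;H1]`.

The query [#6;H1] means: any carbon bearing exactly one hydrogen.
Check the 9 heavy atoms by environment: 2× C (H2) → no; 1× N (H2) → no; 1× c (aromatic, H0) → no; 5× c (aromatic, H1) → match.
That gives 5 matching atoms.

5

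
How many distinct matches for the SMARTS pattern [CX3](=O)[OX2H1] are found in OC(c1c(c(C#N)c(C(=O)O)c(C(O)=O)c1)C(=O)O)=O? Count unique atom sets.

4

[CX3](=O)[OX2H1] is the SMARTS for a carboxylic acid: an sp2 carbon double-bonded to O and single-bonded to an -OH oxygen.
The molecule carries 4 separate instances of a carboxylic acid group (-C(=O)OH) meeting every constraint; each maps to a distinct set of atoms, giving 4 matches.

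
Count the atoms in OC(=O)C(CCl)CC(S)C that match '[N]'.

The query [N] means: uppercase N matches aliphatic (non-aromatic) nitrogen only.
Check the 10 heavy atoms by environment: 6× C → no; 1× Cl → no; 2× O → no; 1× S → no.
No environment satisfies the query, so 0 matching atoms.

0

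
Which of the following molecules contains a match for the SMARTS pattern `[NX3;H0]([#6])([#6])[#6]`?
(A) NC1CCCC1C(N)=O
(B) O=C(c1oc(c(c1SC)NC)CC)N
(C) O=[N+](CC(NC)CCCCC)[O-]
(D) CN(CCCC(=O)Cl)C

D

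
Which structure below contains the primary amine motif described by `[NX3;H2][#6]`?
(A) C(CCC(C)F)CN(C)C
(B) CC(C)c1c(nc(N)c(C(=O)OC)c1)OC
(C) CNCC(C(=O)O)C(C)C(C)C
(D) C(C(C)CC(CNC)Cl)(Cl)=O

[NX3;H2][#6] describes a trivalent nitrogen with two H attached to carbon (a primary amine).
(A) has a dimethylamino group (-N(CH3)2) but the nitrogen has H0, not H2.
(B) contains a primary amino group (-NH2), which satisfies every atom and bond constraint.
(C) has an N-methylamino group (-NHCH3) but the nitrogen bears two carbons and only one H (H1), not H2.
(D) has an N-methylamino group (-NHCH3) but the nitrogen bears two carbons and only one H (H1), not H2.
So the answer is (B).

B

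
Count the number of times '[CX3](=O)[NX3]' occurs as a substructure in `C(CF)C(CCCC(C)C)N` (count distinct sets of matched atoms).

[CX3](=O)[NX3] is the SMARTS for an amide: a carbonyl carbon bonded to a trivalent nitrogen.
The molecule has a primary amino group (-NH2), but the -NH2 is not attached to a carbonyl carbon; nothing else fits, so there are 0 matches.

0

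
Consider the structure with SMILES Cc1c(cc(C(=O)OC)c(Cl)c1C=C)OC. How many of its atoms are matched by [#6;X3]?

9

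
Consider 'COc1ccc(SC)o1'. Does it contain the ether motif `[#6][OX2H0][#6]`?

Yes

The pattern [#6][OX2H0][#6] describes an aliphatic oxygen bridging two carbons with no H on the oxygen — an ether.
The molecule carries a methoxy ether (-OCH3), whose atoms satisfy every constraint of the query, so the pattern matches.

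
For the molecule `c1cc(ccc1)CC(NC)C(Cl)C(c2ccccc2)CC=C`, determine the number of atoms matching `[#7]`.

The query [#7] means: #7 matches any nitrogen atom regardless of aromaticity.
Check the 22 heavy atoms by environment: 8× C → no; 1× N → match; 12× c (aromatic) → no; 1× Cl → no.
That gives 1 matching atom.

1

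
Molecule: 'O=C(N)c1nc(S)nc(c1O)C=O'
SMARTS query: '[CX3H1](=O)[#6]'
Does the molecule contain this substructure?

Yes

The pattern [CX3H1](=O)[#6] describes an sp2 carbon with one H, double-bonded to O and single-bonded to carbon — an aldehyde.
The molecule carries an aldehyde (-CHO), whose atoms satisfy every constraint of the query, so the pattern matches.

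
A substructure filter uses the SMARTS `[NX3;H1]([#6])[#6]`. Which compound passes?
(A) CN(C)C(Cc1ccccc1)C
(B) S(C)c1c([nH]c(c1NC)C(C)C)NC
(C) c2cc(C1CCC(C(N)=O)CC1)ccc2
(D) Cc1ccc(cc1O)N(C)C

[NX3;H1]([#6])[#6] describes a trivalent nitrogen with one H, bonded to two carbons (a secondary amine).
(A) has a dimethylamino group (-N(CH3)2) but the nitrogen has H0, not H1.
(B) contains an N-methylamino group (-NHCH3), which satisfies every atom and bond constraint.
(C) has a primary amide (-C(=O)NH2) but the -C(=O)NH2 nitrogen has H2, not H1.
(D) has a dimethylamino group (-N(CH3)2) but the nitrogen has H0, not H1.
So the answer is (B).

B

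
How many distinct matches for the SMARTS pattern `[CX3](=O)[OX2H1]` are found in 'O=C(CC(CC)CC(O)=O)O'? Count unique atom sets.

2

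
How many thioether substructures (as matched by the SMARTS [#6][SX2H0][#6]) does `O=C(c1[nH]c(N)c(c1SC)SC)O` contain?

2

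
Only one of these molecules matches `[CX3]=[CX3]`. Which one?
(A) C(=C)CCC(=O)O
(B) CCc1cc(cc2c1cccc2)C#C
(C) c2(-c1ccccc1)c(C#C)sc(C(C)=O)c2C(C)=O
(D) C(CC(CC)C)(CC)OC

A

[CX3]=[CX3] describes a non-aromatic C=C double bond between two sp2 carbons (an alkene).
(A) contains a vinyl group (-CH=CH2), which satisfies every atom and bond constraint.
(B) has an ethynyl group (-C#CH) but the C-C bond is a triple bond, not a double bond.
(C) has an ethynyl group (-C#CH) but the C-C bond is a triple bond, not a double bond.
(D) has an ethyl group (-CH2CH3) but its C-C bond is a single bond between CX4 carbons, not CX3=CX3.
So the answer is (A).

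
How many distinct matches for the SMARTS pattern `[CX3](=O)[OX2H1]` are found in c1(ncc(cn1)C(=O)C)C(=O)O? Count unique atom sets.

1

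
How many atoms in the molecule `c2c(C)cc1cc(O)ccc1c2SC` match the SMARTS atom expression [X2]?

The query [X2] means: any atom with exactly two total connections (bonds + H).
Check the 14 heavy atoms by environment: 10× c (aromatic, X3) → no; 1× O (X2) → match; 1× S (X2) → match; 2× C (X4) → no.
Summing the matching environments: 1 + 1 = 2 matching atoms.

2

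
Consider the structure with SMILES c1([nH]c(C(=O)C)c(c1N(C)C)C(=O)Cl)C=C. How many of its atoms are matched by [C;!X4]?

The query [C;!X4] means: aliphatic carbon that does not have four total connections.
Check the 16 heavy atoms by environment: 1× n (aromatic, X3) → no; 4× c (aromatic, X3) → no; 4× C (X3) → match; 2× O (X1) → no; 3× C (X4) → no; 1× Cl (X1) → no; 1× N (X3) → no.
That gives 4 matching atoms.

4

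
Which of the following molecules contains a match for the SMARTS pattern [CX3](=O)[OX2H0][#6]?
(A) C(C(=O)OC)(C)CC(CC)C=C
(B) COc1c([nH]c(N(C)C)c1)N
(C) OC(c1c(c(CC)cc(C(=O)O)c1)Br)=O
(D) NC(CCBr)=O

[CX3](=O)[OX2H0][#6] describes a carbonyl carbon bonded to an oxygen that is itself bonded to carbon (no H on that O) (an ester).
(A) contains a methyl-ester group (-C(=O)OCH3), which satisfies every atom and bond constraint.
(B) has a methoxy ether (-OCH3) but the ether oxygen is not adjacent to a C=O carbon.
(C) has a carboxylic acid group (-C(=O)OH) but the singly-bonded O carries H (OX2H1, not H0).
(D) has a primary amide (-C(=O)NH2) but the carbonyl is bonded to N, not to an O-C linkage.
So the answer is (A).

A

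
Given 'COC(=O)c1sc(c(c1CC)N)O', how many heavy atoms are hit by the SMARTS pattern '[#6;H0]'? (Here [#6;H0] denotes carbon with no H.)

5

The query [#6;H0] means: any carbon with no attached hydrogen.
Check the 13 heavy atoms by environment: 1× s (aromatic, H0) → no; 4× c (aromatic, H0) → match; 1× C (H2) → no; 2× C (H3) → no; 1× O (H1) → no; 1× N (H2) → no; 1× C (H0) → match; 2× O (H0) → no.
Summing the matching environments: 4 + 1 = 5 matching atoms.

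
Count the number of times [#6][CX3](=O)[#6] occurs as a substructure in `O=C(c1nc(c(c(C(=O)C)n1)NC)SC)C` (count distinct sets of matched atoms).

2

[#6][CX3](=O)[#6] is the SMARTS for a ketone: a carbonyl carbon (no H) flanked by two carbons.
The molecule carries 2 separate instances of an acetyl/ketone group (-C(=O)CH3) meeting every constraint; each maps to a distinct set of atoms, giving 2 matches.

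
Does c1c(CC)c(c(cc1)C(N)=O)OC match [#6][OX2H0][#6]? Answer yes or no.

The pattern [#6][OX2H0][#6] describes an aliphatic oxygen bridging two carbons with no H on the oxygen — an ether.
The molecule carries a methoxy ether (-OCH3), whose atoms satisfy every constraint of the query, so the pattern matches.

Yes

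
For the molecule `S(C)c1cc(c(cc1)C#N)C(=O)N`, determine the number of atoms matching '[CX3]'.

1

The query [CX3] means: C with X3: aliphatic carbon with exactly 3 total connections.
Check the 13 heavy atoms by environment: 6× c (aromatic, X3) → no; 1× S (X2) → no; 1× C (X4) → no; 1× C (X3) → match; 1× O (X1) → no; 1× N (X3) → no; 1× C (X2) → no; 1× N (X1) → no.
That gives 1 matching atom.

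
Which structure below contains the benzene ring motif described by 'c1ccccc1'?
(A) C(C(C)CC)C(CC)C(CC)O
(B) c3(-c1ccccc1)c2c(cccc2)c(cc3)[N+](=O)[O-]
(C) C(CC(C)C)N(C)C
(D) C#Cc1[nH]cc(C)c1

B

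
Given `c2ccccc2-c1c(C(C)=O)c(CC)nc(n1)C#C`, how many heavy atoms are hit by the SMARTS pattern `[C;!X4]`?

Check the 19 heavy atoms by environment: 2× n (aromatic, X2) → no; 10× c (aromatic, X3) → no; 2× C (X2) → match; 3× C (X4) → no; 1× C (X3) → match; 1× O (X1) → no.
Summing the matching environments: 2 + 1 = 3 matching atoms.

3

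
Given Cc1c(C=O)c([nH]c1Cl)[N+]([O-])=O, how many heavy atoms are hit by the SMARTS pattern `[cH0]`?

4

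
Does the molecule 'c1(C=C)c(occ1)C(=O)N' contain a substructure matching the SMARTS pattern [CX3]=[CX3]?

Yes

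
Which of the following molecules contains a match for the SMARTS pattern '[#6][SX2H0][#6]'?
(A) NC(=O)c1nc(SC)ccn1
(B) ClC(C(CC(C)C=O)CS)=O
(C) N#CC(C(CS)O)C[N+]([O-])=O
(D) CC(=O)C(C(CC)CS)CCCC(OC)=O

[#6][SX2H0][#6] describes an aliphatic sulfur bridging two carbons with no H on the sulfur (a thioether).
(A) contains a methylthio ether (-SCH3), which satisfies every atom and bond constraint.
(B) has a thiol (-SH) but the sulfur has H1, not H0 bridging two carbons.
(C) has a thiol (-SH) but the sulfur has H1, not H0 bridging two carbons.
(D) has a thiol (-SH) but the sulfur has H1, not H0 bridging two carbons.
So the answer is (A).

A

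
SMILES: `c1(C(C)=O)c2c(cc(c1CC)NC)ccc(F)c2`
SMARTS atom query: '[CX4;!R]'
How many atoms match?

4

The query [CX4;!R] means: aliphatic carbon with four total connections, not in a ring.
Check the 18 heavy atoms by environment: 10× c (aromatic, X3, in 6-ring) → no; 1× C (X3, acyclic) → no; 1× O (X1, acyclic) → no; 4× C (X4, acyclic) → match; 1× N (X3, acyclic) → no; 1× F (X1, acyclic) → no.
That gives 4 matching atoms.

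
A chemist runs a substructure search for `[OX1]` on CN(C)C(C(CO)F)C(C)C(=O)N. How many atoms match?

1

The query [OX1] means: aliphatic oxygen with one total connection — typically a carbonyl =O or an oxide.
Check the 13 heavy atoms by environment: 7× C (X4) → no; 2× N (X3) → no; 1× C (X3) → no; 1× O (X1) → match; 1× F (X1) → no; 1× O (X2) → no.
That gives 1 matching atom.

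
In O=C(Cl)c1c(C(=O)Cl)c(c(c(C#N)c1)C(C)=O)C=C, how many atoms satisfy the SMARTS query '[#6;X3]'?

11

The query [#6;X3] means: any carbon (aromatic or not) with three total connections.
Check the 19 heavy atoms by environment: 6× c (aromatic, X3) → match; 5× C (X3) → match; 3× O (X1) → no; 1× C (X4) → no; 1× C (X2) → no; 1× N (X1) → no; 2× Cl (X1) → no.
Summing the matching environments: 6 + 5 = 11 matching atoms.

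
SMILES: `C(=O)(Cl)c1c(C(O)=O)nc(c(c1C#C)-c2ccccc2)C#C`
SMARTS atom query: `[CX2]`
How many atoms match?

4

Check the 22 heavy atoms by environment: 1× n (aromatic, X2) → no; 11× c (aromatic, X3) → no; 4× C (X2) → match; 2× C (X3) → no; 2× O (X1) → no; 1× Cl (X1) → no; 1× O (X2) → no.
That gives 4 matching atoms.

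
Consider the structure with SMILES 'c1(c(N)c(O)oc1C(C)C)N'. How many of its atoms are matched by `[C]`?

3

Check the 11 heavy atoms by environment: 1× o (aromatic) → no; 4× c (aromatic) → no; 2× N → no; 3× C → match; 1× O → no.
That gives 3 matching atoms.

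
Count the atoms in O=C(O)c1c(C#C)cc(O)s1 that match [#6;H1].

2

The query [#6;H1] means: any carbon bearing exactly one hydrogen.
Check the 11 heavy atoms by environment: 1× s (aromatic, H0) → no; 3× c (aromatic, H0) → no; 1× c (aromatic, H1) → match; 2× O (H1) → no; 2× C (H0) → no; 1× O (H0) → no; 1× C (H1) → match.
Summing the matching environments: 1 + 1 = 2 matching atoms.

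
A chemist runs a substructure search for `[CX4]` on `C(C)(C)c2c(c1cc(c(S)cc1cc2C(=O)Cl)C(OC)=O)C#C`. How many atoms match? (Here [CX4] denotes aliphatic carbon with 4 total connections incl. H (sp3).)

4

The query [CX4] means: C with X4: aliphatic carbon with exactly 4 total connections (bonds + H).
Check the 23 heavy atoms by environment: 10× c (aromatic, X3) → no; 2× C (X2) → no; 2× C (X3) → no; 2× O (X1) → no; 1× Cl (X1) → no; 1× O (X2) → no; 4× C (X4) → match; 1× S (X2) → no.
That gives 4 matching atoms.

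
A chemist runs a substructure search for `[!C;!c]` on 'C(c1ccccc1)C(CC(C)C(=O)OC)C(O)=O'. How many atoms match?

4

The query [!C;!c] means: neither aliphatic nor aromatic carbon — same as [!#6].
Check the 18 heavy atoms by environment: 8× C → no; 4× O → match; 6× c (aromatic) → no.
That gives 4 matching atoms.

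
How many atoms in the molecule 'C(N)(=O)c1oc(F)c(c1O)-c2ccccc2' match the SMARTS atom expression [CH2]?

0

The query [CH2] means: aliphatic carbon with exactly two hydrogens.
Check the 16 heavy atoms by environment: 1× o (aromatic, H0) → no; 5× c (aromatic, H0) → no; 5× c (aromatic, H1) → no; 1× C (H0) → no; 1× O (H0) → no; 1× N (H2) → no; 1× F (H0) → no; 1× O (H1) → no.
No environment satisfies the query, so 0 matching atoms.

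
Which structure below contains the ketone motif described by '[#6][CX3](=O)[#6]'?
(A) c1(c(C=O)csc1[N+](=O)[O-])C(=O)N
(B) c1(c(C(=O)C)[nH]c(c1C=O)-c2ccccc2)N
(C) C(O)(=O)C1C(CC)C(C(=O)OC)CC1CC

B

[#6][CX3](=O)[#6] describes a carbonyl carbon (no H) flanked by two carbons (a ketone).
(A) has a primary amide (-C(=O)NH2) but one neighbour of the carbonyl carbon is N, not C.
(B) contains an acetyl/ketone group (-C(=O)CH3), which satisfies every atom and bond constraint.
(C) has a methyl-ester group (-C(=O)OCH3) but one neighbour of the carbonyl carbon is O, not C.
So the answer is (B).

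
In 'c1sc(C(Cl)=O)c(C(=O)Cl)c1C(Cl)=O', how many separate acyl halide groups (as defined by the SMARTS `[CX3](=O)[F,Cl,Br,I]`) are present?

3

[CX3](=O)[F,Cl,Br,I] is the SMARTS for an acyl halide: a carbonyl carbon bonded to a halogen.
The molecule carries 3 separate instances of an acyl chloride (-C(=O)Cl) meeting every constraint; each maps to a distinct set of atoms, giving 3 matches.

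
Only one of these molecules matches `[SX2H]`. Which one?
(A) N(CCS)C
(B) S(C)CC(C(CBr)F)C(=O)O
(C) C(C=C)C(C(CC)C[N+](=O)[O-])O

[SX2H] describes an aliphatic sulfur with two connections, one being H (a thiol).
(A) contains a thiol (-SH), which satisfies every atom and bond constraint.
(B) has a methylthio ether (-SCH3) but the sulfur has H0 (bonded to two carbons), not H1.
(C) has a hydroxyl group (-OH) but it is an -OH, not an -SH.
So the answer is (A).

A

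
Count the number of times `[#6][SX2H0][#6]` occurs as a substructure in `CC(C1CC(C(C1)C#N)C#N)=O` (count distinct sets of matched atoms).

0

[#6][SX2H0][#6] is the SMARTS for a thioether: an aliphatic sulfur bridging two carbons with no H on the sulfur.
No fragment in the molecule satisfies every constraint, giving 0 matches.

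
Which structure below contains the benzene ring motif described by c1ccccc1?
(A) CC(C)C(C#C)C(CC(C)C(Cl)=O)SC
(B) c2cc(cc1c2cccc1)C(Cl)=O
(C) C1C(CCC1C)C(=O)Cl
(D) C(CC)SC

B

c1ccccc1 describes six aromatic carbons in a ring (a benzene ring).
(A) has a methyl group (-CH3) but no six-membered all-carbon aromatic ring is present.
(B) contains the required atom environment, so the pattern matches.
(C) has a methyl group (-CH3) but no six-membered all-carbon aromatic ring is present.
(D) has a methyl group (-CH3) but no six-membered all-carbon aromatic ring is present.
So the answer is (B).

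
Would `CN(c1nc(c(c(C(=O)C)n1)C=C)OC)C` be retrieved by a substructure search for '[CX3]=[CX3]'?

The pattern [CX3]=[CX3] describes a non-aromatic C=C double bond between two sp2 carbons — an alkene.
The molecule carries a vinyl group (-CH=CH2), whose atoms satisfy every constraint of the query, so the pattern matches.

Yes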